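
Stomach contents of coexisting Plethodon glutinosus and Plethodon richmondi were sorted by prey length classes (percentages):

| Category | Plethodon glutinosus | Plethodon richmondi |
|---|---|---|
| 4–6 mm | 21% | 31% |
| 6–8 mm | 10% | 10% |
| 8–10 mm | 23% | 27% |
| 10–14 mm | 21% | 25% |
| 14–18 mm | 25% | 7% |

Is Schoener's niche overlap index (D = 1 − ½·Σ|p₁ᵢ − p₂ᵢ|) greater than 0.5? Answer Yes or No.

Yes

Convert percentages to proportions (divide by 100).
Σ|p₁ᵢ − p₂ᵢ| = 0.10 + 0.00 + 0.04 + 0.04 + 0.18 = 0.36
D = 1 − ½ × 0.36 = 1 − 0.180 = 0.8200
D = 0.8200 > 0.5 → Yes.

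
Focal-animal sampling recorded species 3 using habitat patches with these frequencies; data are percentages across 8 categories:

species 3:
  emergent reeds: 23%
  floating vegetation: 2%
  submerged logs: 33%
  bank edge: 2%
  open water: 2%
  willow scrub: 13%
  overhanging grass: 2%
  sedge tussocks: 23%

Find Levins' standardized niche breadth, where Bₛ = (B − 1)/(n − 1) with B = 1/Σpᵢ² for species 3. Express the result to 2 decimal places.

Convert percentages to proportions (divide by 100).
Σpᵢ² = 0.23² + 0.02² + 0.33² + 0.02² + 0.02² + 0.13² + 0.02² + 0.23² = 0.0529 + 0.0004 + 0.1089 + 0.0004 + 0.0004 + 0.0169 + 0.0004 + 0.0529 = 0.2332
B = 1 / 0.2332 = 4.2882
Bₛ = (B − 1)/(n − 1) = (4.2882 − 1)/(8 − 1) = 3.2882/7 = 0.4697

0.47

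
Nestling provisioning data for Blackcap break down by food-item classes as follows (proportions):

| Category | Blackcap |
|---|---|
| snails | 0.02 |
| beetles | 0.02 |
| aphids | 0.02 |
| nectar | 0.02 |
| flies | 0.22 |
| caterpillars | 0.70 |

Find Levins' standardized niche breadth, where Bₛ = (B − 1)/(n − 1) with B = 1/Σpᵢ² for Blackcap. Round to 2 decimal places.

0.17

Σpᵢ² = 0.02² + 0.02² + 0.02² + 0.02² + 0.22² + 0.70² = 0.0004 + 0.0004 + 0.0004 + 0.0004 + 0.0484 + 0.4900 = 0.5400
B = 1 / 0.5400 = 1.8519
Bₛ = (B − 1)/(n − 1) = (1.8519 − 1)/(6 − 1) = 0.8519/5 = 0.1704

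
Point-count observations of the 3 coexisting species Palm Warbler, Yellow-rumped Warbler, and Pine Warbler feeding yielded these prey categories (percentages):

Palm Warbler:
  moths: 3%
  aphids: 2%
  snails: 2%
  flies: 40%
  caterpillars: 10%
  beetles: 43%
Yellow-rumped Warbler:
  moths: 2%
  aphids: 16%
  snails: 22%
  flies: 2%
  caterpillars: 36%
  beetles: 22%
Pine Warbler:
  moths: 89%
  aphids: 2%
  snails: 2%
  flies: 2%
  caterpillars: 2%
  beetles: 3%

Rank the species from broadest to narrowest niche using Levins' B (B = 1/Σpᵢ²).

Yellow-rumped Warbler > Palm Warbler > Pine Warbler

Convert percentages to proportions (divide by 100).
Σp_Palmᵢ² = 0.03² + 0.02² + 0.02² + 0.40² + 0.10² + 0.43² = 0.0009 + 0.0004 + 0.0004 + 0.1600 + 0.0100 + 0.1849 = 0.3566
B_Palm = 1 / 0.3566 = 2.8043
Σp_Yellᵢ² = 0.02² + 0.16² + 0.22² + 0.02² + 0.36² + 0.22² = 0.0004 + 0.0256 + 0.0484 + 0.0004 + 0.1296 + 0.0484 = 0.2528
B_Yell = 1 / 0.2528 = 3.9557
Σp_Pineᵢ² = 0.89² + 0.02² + 0.02² + 0.02² + 0.02² + 0.03² = 0.7921 + 0.0004 + 0.0004 + 0.0004 + 0.0004 + 0.0009 = 0.7946
B_Pine = 1 / 0.7946 = 1.2585
Ranking by B (broadest → narrowest): Yellow-rumped Warbler (3.96) > Palm Warbler (2.80) > Pine Warbler (1.26)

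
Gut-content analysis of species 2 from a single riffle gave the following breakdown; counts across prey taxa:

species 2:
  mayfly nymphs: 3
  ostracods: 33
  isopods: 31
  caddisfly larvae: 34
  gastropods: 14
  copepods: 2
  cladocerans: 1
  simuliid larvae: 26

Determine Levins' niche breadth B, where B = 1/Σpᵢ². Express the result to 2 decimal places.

Proportions for species 2 (n=144): 3/144=0.0208, 33/144=0.2292, 31/144=0.2153, 34/144=0.2361, 14/144=0.0972, 2/144=0.0139, 1/144=0.0069, 26/144=0.1806
Σpᵢ² = 0.0208² + 0.2292² + 0.2153² + 0.2361² + 0.0972² + 0.0139² + 0.0069² + 0.1806² = 0.000433 + 0.052533 + 0.046354 + 0.055743 + 0.009448 + 0.000193 + 0.000048 + 0.032616 = 0.197368
B = 1 / 0.197368 = 5.0667

5.07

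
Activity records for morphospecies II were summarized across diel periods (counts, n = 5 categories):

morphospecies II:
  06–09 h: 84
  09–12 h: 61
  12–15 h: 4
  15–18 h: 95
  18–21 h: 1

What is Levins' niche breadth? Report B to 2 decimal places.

Proportions for morphospecies II (n=245): 84/245=0.3429, 61/245=0.2490, 4/245=0.0163, 95/245=0.3878, 1/245=0.0041
Σpᵢ² = 0.3429² + 0.2490² + 0.0163² + 0.3878² + 0.0041² = 0.117580 + 0.062001 + 0.000266 + 0.150389 + 0.000017 = 0.330253
B = 1 / 0.330253 = 3.0280

3.03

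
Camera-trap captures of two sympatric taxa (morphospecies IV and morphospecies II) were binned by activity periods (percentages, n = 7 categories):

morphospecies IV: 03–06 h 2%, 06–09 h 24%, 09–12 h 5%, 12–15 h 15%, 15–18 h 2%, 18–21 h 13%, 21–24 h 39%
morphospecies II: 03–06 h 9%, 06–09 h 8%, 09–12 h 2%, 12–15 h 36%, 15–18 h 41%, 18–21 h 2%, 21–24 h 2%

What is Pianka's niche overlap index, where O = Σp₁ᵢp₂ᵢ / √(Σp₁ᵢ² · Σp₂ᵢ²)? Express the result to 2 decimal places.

0.34

Convert percentages to proportions (divide by 100).
Σ p₁ᵢp₂ᵢ = 0.0018 + 0.0192 + 0.0010 + 0.0540 + 0.0082 + 0.0026 + 0.0078 = 0.0946
Σp_1ᵢ² = 0.02² + 0.24² + 0.05² + 0.15² + 0.02² + 0.13² + 0.39² = 0.0004 + 0.0576 + 0.0025 + 0.0225 + 0.0004 + 0.0169 + 0.1521 = 0.2524
Σp_2ᵢ² = 0.09² + 0.08² + 0.02² + 0.36² + 0.41² + 0.02² + 0.02² = 0.0081 + 0.0064 + 0.0004 + 0.1296 + 0.1681 + 0.0004 + 0.0004 = 0.3134
O = 0.0946 / √(0.2524 × 0.3134) = 0.0946 / 0.28125 = 0.3364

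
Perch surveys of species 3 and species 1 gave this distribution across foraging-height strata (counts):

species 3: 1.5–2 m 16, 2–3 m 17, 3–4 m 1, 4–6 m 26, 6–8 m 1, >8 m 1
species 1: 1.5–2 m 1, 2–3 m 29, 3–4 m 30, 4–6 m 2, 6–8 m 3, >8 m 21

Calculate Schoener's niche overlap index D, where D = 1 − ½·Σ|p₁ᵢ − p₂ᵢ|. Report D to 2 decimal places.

0.36

Proportions for species 3 (n=62): 16/62=0.2581, 17/62=0.2742, 1/62=0.0161, 26/62=0.4194, 1/62=0.0161, 1/62=0.0161
Proportions for species 1 (n=86): 1/86=0.0116, 29/86=0.3372, 30/86=0.3488, 2/86=0.0233, 3/86=0.0349, 21/86=0.2442
Σ|p₁ᵢ − p₂ᵢ| = 0.2465 + 0.0630 + 0.3327 + 0.3961 + 0.0188 + 0.2281 = 1.2852
D = 1 − ½ × 1.2852 = 1 − 0.64260 = 0.35740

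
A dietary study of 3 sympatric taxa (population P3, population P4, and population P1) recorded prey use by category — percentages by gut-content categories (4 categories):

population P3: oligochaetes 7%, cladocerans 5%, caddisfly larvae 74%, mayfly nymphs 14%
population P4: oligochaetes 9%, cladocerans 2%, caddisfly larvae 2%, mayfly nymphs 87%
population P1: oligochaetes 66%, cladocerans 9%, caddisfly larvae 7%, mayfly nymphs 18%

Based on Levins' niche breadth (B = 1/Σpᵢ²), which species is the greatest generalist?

Convert percentages to proportions (divide by 100).
Σp_P3ᵢ² = 0.07² + 0.05² + 0.74² + 0.14² = 0.0049 + 0.0025 + 0.5476 + 0.0196 = 0.5746
B_P3 = 1 / 0.5746 = 1.7403
Σp_P4ᵢ² = 0.09² + 0.02² + 0.02² + 0.87² = 0.0081 + 0.0004 + 0.0004 + 0.7569 = 0.7658
B_P4 = 1 / 0.7658 = 1.3058
Σp_P1ᵢ² = 0.66² + 0.09² + 0.07² + 0.18² = 0.4356 + 0.0081 + 0.0049 + 0.0324 = 0.4810
B_P1 = 1 / 0.4810 = 2.0790
Highest B → broadest niche (most generalist): population P1 (B = 2.08).

population P1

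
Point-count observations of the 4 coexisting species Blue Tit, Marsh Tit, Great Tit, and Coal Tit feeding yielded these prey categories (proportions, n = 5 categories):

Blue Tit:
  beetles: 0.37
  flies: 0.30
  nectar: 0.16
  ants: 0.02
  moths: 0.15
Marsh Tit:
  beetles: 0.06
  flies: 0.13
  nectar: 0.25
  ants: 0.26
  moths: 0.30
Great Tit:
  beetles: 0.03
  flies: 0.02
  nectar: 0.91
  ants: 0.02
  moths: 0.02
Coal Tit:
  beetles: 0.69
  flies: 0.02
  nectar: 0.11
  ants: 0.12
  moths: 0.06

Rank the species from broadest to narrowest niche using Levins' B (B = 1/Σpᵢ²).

Σp_Blueᵢ² = 0.37² + 0.30² + 0.16² + 0.02² + 0.15² = 0.1369 + 0.0900 + 0.0256 + 0.0004 + 0.0225 = 0.2754
B_Blue = 1 / 0.2754 = 3.6311
Σp_Marsᵢ² = 0.06² + 0.13² + 0.25² + 0.26² + 0.30² = 0.0036 + 0.0169 + 0.0625 + 0.0676 + 0.0900 = 0.2406
B_Mars = 1 / 0.2406 = 4.1563
Σp_Greaᵢ² = 0.03² + 0.02² + 0.91² + 0.02² + 0.02² = 0.0009 + 0.0004 + 0.8281 + 0.0004 + 0.0004 = 0.8302
B_Grea = 1 / 0.8302 = 1.2045
Σp_Coalᵢ² = 0.69² + 0.02² + 0.11² + 0.12² + 0.06² = 0.4761 + 0.0004 + 0.0121 + 0.0144 + 0.0036 = 0.5066
B_Coal = 1 / 0.5066 = 1.9739
Ranking by B (broadest → narrowest): Marsh Tit (4.16) > Blue Tit (3.63) > Coal Tit (1.97) > Great Tit (1.20)

Marsh Tit > Blue Tit > Coal Tit > Great Tit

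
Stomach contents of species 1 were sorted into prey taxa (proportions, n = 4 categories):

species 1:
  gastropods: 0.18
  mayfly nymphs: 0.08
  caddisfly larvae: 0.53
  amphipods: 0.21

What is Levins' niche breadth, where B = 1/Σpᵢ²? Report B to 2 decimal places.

Σpᵢ² = 0.18² + 0.08² + 0.53² + 0.21² = 0.0324 + 0.0064 + 0.2809 + 0.0441 = 0.3638
B = 1 / 0.3638 = 2.7488

2.75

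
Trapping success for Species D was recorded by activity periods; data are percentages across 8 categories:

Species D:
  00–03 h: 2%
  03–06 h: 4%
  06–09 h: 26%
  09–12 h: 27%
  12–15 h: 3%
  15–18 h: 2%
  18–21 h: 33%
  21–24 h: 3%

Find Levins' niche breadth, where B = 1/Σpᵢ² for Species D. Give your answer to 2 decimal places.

Convert percentages to proportions (divide by 100).
Σpᵢ² = 0.02² + 0.04² + 0.26² + 0.27² + 0.03² + 0.02² + 0.33² + 0.03² = 0.0004 + 0.0016 + 0.0676 + 0.0729 + 0.0009 + 0.0004 + 0.1089 + 0.0009 = 0.2536
B = 1 / 0.2536 = 3.9432

3.94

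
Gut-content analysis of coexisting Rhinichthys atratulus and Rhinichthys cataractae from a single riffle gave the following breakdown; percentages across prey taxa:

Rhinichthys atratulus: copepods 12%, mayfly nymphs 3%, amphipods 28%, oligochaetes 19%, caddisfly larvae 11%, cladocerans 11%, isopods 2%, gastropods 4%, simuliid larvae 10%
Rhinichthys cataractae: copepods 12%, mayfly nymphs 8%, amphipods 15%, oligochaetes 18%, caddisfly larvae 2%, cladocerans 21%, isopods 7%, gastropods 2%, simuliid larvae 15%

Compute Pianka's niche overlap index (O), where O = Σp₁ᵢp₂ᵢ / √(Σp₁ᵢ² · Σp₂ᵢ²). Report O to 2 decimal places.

Convert percentages to proportions (divide by 100).
Σ p₁ᵢp₂ᵢ = 0.0144 + 0.0024 + 0.0420 + 0.0342 + 0.0022 + 0.0231 + 0.0014 + 0.0008 + 0.0150 = 0.1355
Σp_1ᵢ² = 0.12² + 0.03² + 0.28² + 0.19² + 0.11² + 0.11² + 0.02² + 0.04² + 0.10² = 0.0144 + 0.0009 + 0.0784 + 0.0361 + 0.0121 + 0.0121 + 0.0004 + 0.0016 + 0.0100 = 0.1660
Σp_2ᵢ² = 0.12² + 0.08² + 0.15² + 0.18² + 0.02² + 0.21² + 0.07² + 0.02² + 0.15² = 0.0144 + 0.0064 + 0.0225 + 0.0324 + 0.0004 + 0.0441 + 0.0049 + 0.0004 + 0.0225 = 0.1480
O = 0.1355 / √(0.1660 × 0.1480) = 0.1355 / 0.15674 = 0.8645

0.86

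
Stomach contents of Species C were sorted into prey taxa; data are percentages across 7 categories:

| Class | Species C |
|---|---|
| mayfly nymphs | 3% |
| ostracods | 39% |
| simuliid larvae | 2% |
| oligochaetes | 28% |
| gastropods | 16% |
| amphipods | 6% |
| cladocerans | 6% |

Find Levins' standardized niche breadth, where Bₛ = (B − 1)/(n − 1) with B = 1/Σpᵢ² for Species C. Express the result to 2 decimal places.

0.46

Convert percentages to proportions (divide by 100).
Σpᵢ² = 0.03² + 0.39² + 0.02² + 0.28² + 0.16² + 0.06² + 0.06² = 0.0009 + 0.1521 + 0.0004 + 0.0784 + 0.0256 + 0.0036 + 0.0036 = 0.2646
B = 1 / 0.2646 = 3.7793
Bₛ = (B − 1)/(n − 1) = (3.7793 − 1)/(7 − 1) = 2.7793/6 = 0.4632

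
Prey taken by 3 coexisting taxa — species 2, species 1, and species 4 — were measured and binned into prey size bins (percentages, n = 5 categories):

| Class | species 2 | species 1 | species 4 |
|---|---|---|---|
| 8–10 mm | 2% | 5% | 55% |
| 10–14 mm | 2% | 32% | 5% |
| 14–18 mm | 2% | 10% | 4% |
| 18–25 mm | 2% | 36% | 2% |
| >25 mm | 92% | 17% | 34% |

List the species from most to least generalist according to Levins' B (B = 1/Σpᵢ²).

species 1 > species 4 > species 2

Convert percentages to proportions (divide by 100).
Σp_2ᵢ² = 0.02² + 0.02² + 0.02² + 0.02² + 0.92² = 0.0004 + 0.0004 + 0.0004 + 0.0004 + 0.8464 = 0.8480
B_2 = 1 / 0.8480 = 1.1792
Σp_1ᵢ² = 0.05² + 0.32² + 0.10² + 0.36² + 0.17² = 0.0025 + 0.1024 + 0.0100 + 0.1296 + 0.0289 = 0.2734
B_1 = 1 / 0.2734 = 3.6576
Σp_4ᵢ² = 0.55² + 0.05² + 0.04² + 0.02² + 0.34² = 0.3025 + 0.0025 + 0.0016 + 0.0004 + 0.1156 = 0.4226
B_4 = 1 / 0.4226 = 2.3663
Ranking by B (broadest → narrowest): species 1 (3.66) > species 4 (2.37) > species 2 (1.18)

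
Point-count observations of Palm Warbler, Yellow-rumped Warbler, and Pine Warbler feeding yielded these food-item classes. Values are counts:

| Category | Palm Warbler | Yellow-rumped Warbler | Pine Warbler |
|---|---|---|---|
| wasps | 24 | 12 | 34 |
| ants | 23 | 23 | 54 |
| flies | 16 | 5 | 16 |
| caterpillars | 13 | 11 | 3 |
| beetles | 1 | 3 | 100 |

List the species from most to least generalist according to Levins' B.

Proportions for Palm Warbler (n=77): 24/77=0.3117, 23/77=0.2987, 16/77=0.2078, 13/77=0.1688, 1/77=0.0130
Proportions for Yellow-rumped Warbler (n=54): 12/54=0.2222, 23/54=0.4259, 5/54=0.0926, 11/54=0.2037, 3/54=0.0556
Proportions for Pine Warbler (n=207): 34/207=0.1643, 54/207=0.2609, 16/207=0.0773, 3/207=0.0145, 100/207=0.4831
Σp_Palmᵢ² = 0.3117² + 0.2987² + 0.2078² + 0.1688² + 0.0130² = 0.097157 + 0.089222 + 0.043181 + 0.028493 + 0.000169 = 0.258222
B_Palm = 1 / 0.258222 = 3.8726
Σp_Yellᵢ² = 0.2222² + 0.4259² + 0.0926² + 0.2037² + 0.0556² = 0.049373 + 0.181391 + 0.008575 + 0.041494 + 0.003091 = 0.283924
B_Yell = 1 / 0.283924 = 3.5221
Σp_Pineᵢ² = 0.1643² + 0.2609² + 0.0773² + 0.0145² + 0.4831² = 0.026994 + 0.068069 + 0.005975 + 0.000210 + 0.233386 = 0.334634
B_Pine = 1 / 0.334634 = 2.9883
Ranking by B (broadest → narrowest): Palm Warbler (3.87) > Yellow-rumped Warbler (3.52) > Pine Warbler (2.99)

Palm Warbler > Yellow-rumped Warbler > Pine Warbler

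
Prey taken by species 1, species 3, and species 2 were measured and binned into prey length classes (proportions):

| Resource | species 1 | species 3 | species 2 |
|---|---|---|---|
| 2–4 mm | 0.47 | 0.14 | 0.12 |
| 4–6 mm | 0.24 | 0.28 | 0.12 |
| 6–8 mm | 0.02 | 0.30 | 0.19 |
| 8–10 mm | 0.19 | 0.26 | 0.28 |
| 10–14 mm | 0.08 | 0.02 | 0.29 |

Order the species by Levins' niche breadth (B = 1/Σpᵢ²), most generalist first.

species 2 > species 3 > species 1

Σp_1ᵢ² = 0.47² + 0.24² + 0.02² + 0.19² + 0.08² = 0.2209 + 0.0576 + 0.0004 + 0.0361 + 0.0064 = 0.3214
B_1 = 1 / 0.3214 = 3.1114
Σp_3ᵢ² = 0.14² + 0.28² + 0.30² + 0.26² + 0.02² = 0.0196 + 0.0784 + 0.0900 + 0.0676 + 0.0004 = 0.2560
B_3 = 1 / 0.2560 = 3.9063
Σp_2ᵢ² = 0.12² + 0.12² + 0.19² + 0.28² + 0.29² = 0.0144 + 0.0144 + 0.0361 + 0.0784 + 0.0841 = 0.2274
B_2 = 1 / 0.2274 = 4.3975
Ranking by B (broadest → narrowest): species 2 (4.40) > species 3 (3.91) > species 1 (3.11)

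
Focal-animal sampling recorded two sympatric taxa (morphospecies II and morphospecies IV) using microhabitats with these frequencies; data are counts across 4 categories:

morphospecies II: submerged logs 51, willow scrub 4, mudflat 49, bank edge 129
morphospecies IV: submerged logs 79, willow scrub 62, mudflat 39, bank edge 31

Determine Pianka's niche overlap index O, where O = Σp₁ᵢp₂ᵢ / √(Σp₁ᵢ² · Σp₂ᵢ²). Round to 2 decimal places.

0.62

Proportions for morphospecies II (n=233): 51/233=0.2189, 4/233=0.0172, 49/233=0.2103, 129/233=0.5536
Proportions for morphospecies IV (n=211): 79/211=0.3744, 62/211=0.2938, 39/211=0.1848, 31/211=0.1469
Σ p₁ᵢp₂ᵢ = 0.081956 + 0.005053 + 0.038863 + 0.081324 = 0.207196
Σp_1ᵢ² = 0.2189² + 0.0172² + 0.2103² + 0.5536² = 0.047917 + 0.000296 + 0.044226 + 0.306473 = 0.398912
Σp_2ᵢ² = 0.3744² + 0.2938² + 0.1848² + 0.1469² = 0.140175 + 0.086318 + 0.034151 + 0.021580 = 0.282224
O = 0.207196 / √(0.398912 × 0.282224) = 0.207196 / 0.3355332 = 0.6175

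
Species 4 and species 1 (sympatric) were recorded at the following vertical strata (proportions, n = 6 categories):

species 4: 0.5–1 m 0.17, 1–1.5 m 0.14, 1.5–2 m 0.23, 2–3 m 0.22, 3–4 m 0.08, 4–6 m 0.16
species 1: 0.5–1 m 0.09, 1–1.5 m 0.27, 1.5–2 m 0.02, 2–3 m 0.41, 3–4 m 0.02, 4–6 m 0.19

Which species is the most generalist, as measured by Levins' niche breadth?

species 4

Σp_4ᵢ² = 0.17² + 0.14² + 0.23² + 0.22² + 0.08² + 0.16² = 0.0289 + 0.0196 + 0.0529 + 0.0484 + 0.0064 + 0.0256 = 0.1818
B_4 = 1 / 0.1818 = 5.5006
Σp_1ᵢ² = 0.09² + 0.27² + 0.02² + 0.41² + 0.02² + 0.19² = 0.0081 + 0.0729 + 0.0004 + 0.1681 + 0.0004 + 0.0361 = 0.2860
B_1 = 1 / 0.2860 = 3.4965
Highest B → broadest niche (most generalist): species 4 (B = 5.50).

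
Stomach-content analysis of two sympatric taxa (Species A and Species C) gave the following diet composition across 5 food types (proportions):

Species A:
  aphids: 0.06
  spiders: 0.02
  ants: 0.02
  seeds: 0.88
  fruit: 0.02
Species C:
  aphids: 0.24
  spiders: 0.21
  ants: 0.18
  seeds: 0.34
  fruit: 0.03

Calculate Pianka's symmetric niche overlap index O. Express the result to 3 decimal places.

0.729

Σ p₁ᵢp₂ᵢ = 0.0144 + 0.0042 + 0.0036 + 0.2992 + 0.0006 = 0.3220
Σp_1ᵢ² = 0.06² + 0.02² + 0.02² + 0.88² + 0.02² = 0.0036 + 0.0004 + 0.0004 + 0.7744 + 0.0004 = 0.7792
Σp_2ᵢ² = 0.24² + 0.21² + 0.18² + 0.34² + 0.03² = 0.0576 + 0.0441 + 0.0324 + 0.1156 + 0.0009 = 0.2506
O = 0.3220 / √(0.7792 × 0.2506) = 0.3220 / 0.441891 = 0.72869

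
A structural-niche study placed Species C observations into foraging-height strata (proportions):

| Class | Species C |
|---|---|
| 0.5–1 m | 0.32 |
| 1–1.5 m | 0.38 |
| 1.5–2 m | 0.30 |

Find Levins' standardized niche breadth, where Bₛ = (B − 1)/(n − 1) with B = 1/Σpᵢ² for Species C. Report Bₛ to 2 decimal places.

Σpᵢ² = 0.32² + 0.38² + 0.30² = 0.1024 + 0.1444 + 0.0900 = 0.3368
B = 1 / 0.3368 = 2.9691
Bₛ = (B − 1)/(n − 1) = (2.9691 − 1)/(3 − 1) = 1.9691/2 = 0.9846

0.98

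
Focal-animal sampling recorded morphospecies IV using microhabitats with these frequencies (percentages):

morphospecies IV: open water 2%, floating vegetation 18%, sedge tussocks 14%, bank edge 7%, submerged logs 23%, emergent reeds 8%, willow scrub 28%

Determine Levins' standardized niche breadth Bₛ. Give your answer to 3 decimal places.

Convert percentages to proportions (divide by 100).
Σpᵢ² = 0.02² + 0.18² + 0.14² + 0.07² + 0.23² + 0.08² + 0.28² = 0.0004 + 0.0324 + 0.0196 + 0.0049 + 0.0529 + 0.0064 + 0.0784 = 0.1950
B = 1 / 0.1950 = 5.12821
Bₛ = (B − 1)/(n − 1) = (5.12821 − 1)/(7 − 1) = 4.12821/6 = 0.68804

0.688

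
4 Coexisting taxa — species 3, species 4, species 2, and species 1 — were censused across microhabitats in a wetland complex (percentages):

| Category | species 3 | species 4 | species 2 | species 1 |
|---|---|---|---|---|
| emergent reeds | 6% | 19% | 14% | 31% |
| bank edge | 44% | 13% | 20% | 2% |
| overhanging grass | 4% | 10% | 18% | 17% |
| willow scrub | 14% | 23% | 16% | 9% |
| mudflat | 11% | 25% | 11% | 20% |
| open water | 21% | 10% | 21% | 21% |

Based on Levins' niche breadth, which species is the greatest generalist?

Convert percentages to proportions (divide by 100).
Σp_3ᵢ² = 0.06² + 0.44² + 0.04² + 0.14² + 0.11² + 0.21² = 0.0036 + 0.1936 + 0.0016 + 0.0196 + 0.0121 + 0.0441 = 0.2746
B_3 = 1 / 0.2746 = 3.6417
Σp_4ᵢ² = 0.19² + 0.13² + 0.10² + 0.23² + 0.25² + 0.10² = 0.0361 + 0.0169 + 0.0100 + 0.0529 + 0.0625 + 0.0100 = 0.1884
B_4 = 1 / 0.1884 = 5.3079
Σp_2ᵢ² = 0.14² + 0.20² + 0.18² + 0.16² + 0.11² + 0.21² = 0.0196 + 0.0400 + 0.0324 + 0.0256 + 0.0121 + 0.0441 = 0.1738
B_2 = 1 / 0.1738 = 5.7537
Σp_1ᵢ² = 0.31² + 0.02² + 0.17² + 0.09² + 0.20² + 0.21² = 0.0961 + 0.0004 + 0.0289 + 0.0081 + 0.0400 + 0.0441 = 0.2176
B_1 = 1 / 0.2176 = 4.5956
Highest B → broadest niche (most generalist): species 2 (B = 5.75).

species 2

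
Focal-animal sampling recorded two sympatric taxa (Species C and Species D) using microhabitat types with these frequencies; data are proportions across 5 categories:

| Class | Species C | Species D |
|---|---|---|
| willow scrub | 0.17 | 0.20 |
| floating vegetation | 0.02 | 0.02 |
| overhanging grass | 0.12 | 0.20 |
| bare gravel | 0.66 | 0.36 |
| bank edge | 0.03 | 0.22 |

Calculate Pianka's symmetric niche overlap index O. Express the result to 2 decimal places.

Σ p₁ᵢp₂ᵢ = 0.0340 + 0.0004 + 0.0240 + 0.2376 + 0.0066 = 0.3026
Σp_1ᵢ² = 0.17² + 0.02² + 0.12² + 0.66² + 0.03² = 0.0289 + 0.0004 + 0.0144 + 0.4356 + 0.0009 = 0.4802
Σp_2ᵢ² = 0.20² + 0.02² + 0.20² + 0.36² + 0.22² = 0.0400 + 0.0004 + 0.0400 + 0.1296 + 0.0484 = 0.2584
O = 0.3026 / √(0.4802 × 0.2584) = 0.3026 / 0.35226 = 0.8590

0.86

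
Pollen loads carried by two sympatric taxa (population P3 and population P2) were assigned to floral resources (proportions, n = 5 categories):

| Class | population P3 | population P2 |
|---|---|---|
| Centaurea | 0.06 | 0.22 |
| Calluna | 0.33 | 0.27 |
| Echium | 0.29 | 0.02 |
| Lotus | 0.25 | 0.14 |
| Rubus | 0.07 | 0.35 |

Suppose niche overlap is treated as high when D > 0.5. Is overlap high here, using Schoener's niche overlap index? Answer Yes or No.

Σ|p₁ᵢ − p₂ᵢ| = 0.16 + 0.06 + 0.27 + 0.11 + 0.28 = 0.88
D = 1 − ½ × 0.88 = 1 − 0.440 = 0.5600
D = 0.5600 > 0.5 → Yes.

Yes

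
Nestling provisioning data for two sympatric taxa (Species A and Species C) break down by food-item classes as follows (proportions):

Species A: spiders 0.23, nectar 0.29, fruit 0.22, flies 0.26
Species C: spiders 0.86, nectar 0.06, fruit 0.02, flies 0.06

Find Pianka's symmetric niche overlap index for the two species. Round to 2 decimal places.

0.54

Σ p₁ᵢp₂ᵢ = 0.1978 + 0.0174 + 0.0044 + 0.0156 = 0.2352
Σp_1ᵢ² = 0.23² + 0.29² + 0.22² + 0.26² = 0.0529 + 0.0841 + 0.0484 + 0.0676 = 0.2530
Σp_2ᵢ² = 0.86² + 0.06² + 0.02² + 0.06² = 0.7396 + 0.0036 + 0.0004 + 0.0036 = 0.7472
O = 0.2352 / √(0.2530 × 0.7472) = 0.2352 / 0.43479 = 0.5410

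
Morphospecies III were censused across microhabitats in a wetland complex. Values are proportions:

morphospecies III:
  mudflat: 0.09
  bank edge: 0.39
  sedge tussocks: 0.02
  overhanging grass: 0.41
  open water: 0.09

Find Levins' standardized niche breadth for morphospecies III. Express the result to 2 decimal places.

0.49

Σpᵢ² = 0.09² + 0.39² + 0.02² + 0.41² + 0.09² = 0.0081 + 0.1521 + 0.0004 + 0.1681 + 0.0081 = 0.3368
B = 1 / 0.3368 = 2.9691
Bₛ = (B − 1)/(n − 1) = (2.9691 − 1)/(5 − 1) = 1.9691/4 = 0.4923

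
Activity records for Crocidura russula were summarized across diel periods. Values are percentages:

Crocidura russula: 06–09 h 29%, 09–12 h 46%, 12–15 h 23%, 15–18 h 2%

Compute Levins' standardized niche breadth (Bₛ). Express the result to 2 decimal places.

Convert percentages to proportions (divide by 100).
Σpᵢ² = 0.29² + 0.46² + 0.23² + 0.02² = 0.0841 + 0.2116 + 0.0529 + 0.0004 = 0.3490
B = 1 / 0.3490 = 2.8653
Bₛ = (B − 1)/(n − 1) = (2.8653 − 1)/(4 − 1) = 1.8653/3 = 0.6218

0.62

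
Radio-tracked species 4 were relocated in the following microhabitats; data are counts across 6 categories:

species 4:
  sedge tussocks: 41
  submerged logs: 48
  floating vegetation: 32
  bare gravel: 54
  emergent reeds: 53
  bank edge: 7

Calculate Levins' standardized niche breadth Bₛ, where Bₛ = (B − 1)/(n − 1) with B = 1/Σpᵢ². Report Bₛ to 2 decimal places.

Proportions for species 4 (n=235): 41/235=0.1745, 48/235=0.2043, 32/235=0.1362, 54/235=0.2298, 53/235=0.2255, 7/235=0.0298
Σpᵢ² = 0.1745² + 0.2043² + 0.1362² + 0.2298² + 0.2255² + 0.0298² = 0.030450 + 0.041738 + 0.018550 + 0.052808 + 0.050850 + 0.000888 = 0.195284
B = 1 / 0.195284 = 5.1207
Bₛ = (B − 1)/(n − 1) = (5.1207 − 1)/(6 − 1) = 4.1207/5 = 0.8241

0.82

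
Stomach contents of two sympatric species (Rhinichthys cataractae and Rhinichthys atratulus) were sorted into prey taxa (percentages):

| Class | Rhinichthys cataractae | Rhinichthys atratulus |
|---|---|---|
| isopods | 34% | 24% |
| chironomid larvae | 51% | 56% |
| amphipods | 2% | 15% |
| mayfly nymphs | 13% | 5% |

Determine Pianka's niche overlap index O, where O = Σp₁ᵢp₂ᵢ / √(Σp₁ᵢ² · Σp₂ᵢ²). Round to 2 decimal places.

0.95

Convert percentages to proportions (divide by 100).
Σ p₁ᵢp₂ᵢ = 0.0816 + 0.2856 + 0.0030 + 0.0065 = 0.3767
Σp_1ᵢ² = 0.34² + 0.51² + 0.02² + 0.13² = 0.1156 + 0.2601 + 0.0004 + 0.0169 = 0.3930
Σp_2ᵢ² = 0.24² + 0.56² + 0.15² + 0.05² = 0.0576 + 0.3136 + 0.0225 + 0.0025 = 0.3962
O = 0.3767 / √(0.3930 × 0.3962) = 0.3767 / 0.39460 = 0.9546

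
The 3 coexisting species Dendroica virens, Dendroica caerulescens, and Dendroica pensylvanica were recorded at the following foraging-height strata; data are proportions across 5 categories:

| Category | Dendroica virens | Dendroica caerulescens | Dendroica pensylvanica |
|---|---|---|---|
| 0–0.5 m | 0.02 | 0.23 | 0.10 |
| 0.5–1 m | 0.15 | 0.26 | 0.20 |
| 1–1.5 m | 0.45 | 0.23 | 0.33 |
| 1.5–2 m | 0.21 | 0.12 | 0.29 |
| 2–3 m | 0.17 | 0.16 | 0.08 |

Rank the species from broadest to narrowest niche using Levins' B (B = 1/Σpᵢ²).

Dendroica caerulescens > Dendroica pensylvanica > Dendroica virens

Σp_vireᵢ² = 0.02² + 0.15² + 0.45² + 0.21² + 0.17² = 0.0004 + 0.0225 + 0.2025 + 0.0441 + 0.0289 = 0.2984
B_vire = 1 / 0.2984 = 3.3512
Σp_caerᵢ² = 0.23² + 0.26² + 0.23² + 0.12² + 0.16² = 0.0529 + 0.0676 + 0.0529 + 0.0144 + 0.0256 = 0.2134
B_caer = 1 / 0.2134 = 4.6860
Σp_pensᵢ² = 0.10² + 0.20² + 0.33² + 0.29² + 0.08² = 0.0100 + 0.0400 + 0.1089 + 0.0841 + 0.0064 = 0.2494
B_pens = 1 / 0.2494 = 4.0096
Ranking by B (broadest → narrowest): Dendroica caerulescens (4.69) > Dendroica pensylvanica (4.01) > Dendroica virens (3.35)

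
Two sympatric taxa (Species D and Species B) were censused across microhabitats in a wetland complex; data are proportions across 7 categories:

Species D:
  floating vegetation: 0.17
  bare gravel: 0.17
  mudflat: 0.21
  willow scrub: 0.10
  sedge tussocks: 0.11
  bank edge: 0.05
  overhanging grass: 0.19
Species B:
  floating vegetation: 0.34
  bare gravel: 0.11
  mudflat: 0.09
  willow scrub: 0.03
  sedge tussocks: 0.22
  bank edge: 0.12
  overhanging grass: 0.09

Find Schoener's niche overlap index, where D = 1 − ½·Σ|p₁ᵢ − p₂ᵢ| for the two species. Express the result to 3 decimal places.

0.650

Σ|p₁ᵢ − p₂ᵢ| = 0.17 + 0.06 + 0.12 + 0.07 + 0.11 + 0.07 + 0.10 = 0.70
D = 1 − ½ × 0.70 = 1 − 0.350 = 0.65000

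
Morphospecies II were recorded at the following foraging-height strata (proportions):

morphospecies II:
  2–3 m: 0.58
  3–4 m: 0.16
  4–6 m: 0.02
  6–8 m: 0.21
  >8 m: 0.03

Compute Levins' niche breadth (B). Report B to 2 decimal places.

2.45

Σpᵢ² = 0.58² + 0.16² + 0.02² + 0.21² + 0.03² = 0.3364 + 0.0256 + 0.0004 + 0.0441 + 0.0009 = 0.4074
B = 1 / 0.4074 = 2.4546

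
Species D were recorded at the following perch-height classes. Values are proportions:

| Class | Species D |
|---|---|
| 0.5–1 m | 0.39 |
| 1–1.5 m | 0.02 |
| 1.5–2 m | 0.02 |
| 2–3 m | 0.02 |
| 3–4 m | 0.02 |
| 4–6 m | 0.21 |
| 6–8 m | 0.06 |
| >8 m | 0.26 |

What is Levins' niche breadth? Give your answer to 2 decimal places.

Σpᵢ² = 0.39² + 0.02² + 0.02² + 0.02² + 0.02² + 0.21² + 0.06² + 0.26² = 0.1521 + 0.0004 + 0.0004 + 0.0004 + 0.0004 + 0.0441 + 0.0036 + 0.0676 = 0.2690
B = 1 / 0.2690 = 3.7175

3.72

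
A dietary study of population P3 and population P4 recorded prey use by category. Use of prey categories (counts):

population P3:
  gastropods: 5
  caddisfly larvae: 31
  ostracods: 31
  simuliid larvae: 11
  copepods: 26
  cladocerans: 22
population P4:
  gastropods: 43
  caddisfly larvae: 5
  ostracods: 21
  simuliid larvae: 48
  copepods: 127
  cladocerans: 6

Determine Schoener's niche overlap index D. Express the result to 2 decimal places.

Proportions for population P3 (n=126): 5/126=0.0397, 31/126=0.2460, 31/126=0.2460, 11/126=0.0873, 26/126=0.2063, 22/126=0.1746
Proportions for population P4 (n=250): 43/250=0.1720, 5/250=0.0200, 21/250=0.0840, 48/250=0.1920, 127/250=0.5080, 6/250=0.0240
Σ|p₁ᵢ − p₂ᵢ| = 0.1323 + 0.2260 + 0.1620 + 0.1047 + 0.3017 + 0.1506 = 1.0773
D = 1 − ½ × 1.0773 = 1 − 0.53865 = 0.46135

0.46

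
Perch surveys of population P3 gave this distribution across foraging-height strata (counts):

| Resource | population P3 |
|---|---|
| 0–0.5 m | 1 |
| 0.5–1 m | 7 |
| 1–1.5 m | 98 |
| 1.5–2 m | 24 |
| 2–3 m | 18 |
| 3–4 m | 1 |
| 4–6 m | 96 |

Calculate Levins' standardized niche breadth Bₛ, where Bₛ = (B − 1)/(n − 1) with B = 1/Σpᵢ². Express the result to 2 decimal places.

Proportions for population P3 (n=245): 1/245=0.0041, 7/245=0.0286, 98/245=0.4000, 24/245=0.0980, 18/245=0.0735, 1/245=0.0041, 96/245=0.3918
Σpᵢ² = 0.0041² + 0.0286² + 0.4000² + 0.0980² + 0.0735² + 0.0041² + 0.3918² = 0.000017 + 0.000818 + 0.160000 + 0.009604 + 0.005402 + 0.000017 + 0.153507 = 0.329365
B = 1 / 0.329365 = 3.0361
Bₛ = (B − 1)/(n − 1) = (3.0361 − 1)/(7 − 1) = 2.0361/6 = 0.3394

0.34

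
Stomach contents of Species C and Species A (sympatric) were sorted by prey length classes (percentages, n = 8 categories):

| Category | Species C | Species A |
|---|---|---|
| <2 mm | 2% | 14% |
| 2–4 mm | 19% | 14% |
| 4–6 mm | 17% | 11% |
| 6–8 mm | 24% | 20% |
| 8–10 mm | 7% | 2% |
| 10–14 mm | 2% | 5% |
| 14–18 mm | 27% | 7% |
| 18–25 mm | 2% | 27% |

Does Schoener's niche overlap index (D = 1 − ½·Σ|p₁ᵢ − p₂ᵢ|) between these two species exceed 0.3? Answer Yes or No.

Convert percentages to proportions (divide by 100).
Σ|p₁ᵢ − p₂ᵢ| = 0.12 + 0.05 + 0.06 + 0.04 + 0.05 + 0.03 + 0.20 + 0.25 = 0.80
D = 1 − ½ × 0.80 = 1 − 0.400 = 0.6000
D = 0.6000 > 0.3 → Yes.

Yes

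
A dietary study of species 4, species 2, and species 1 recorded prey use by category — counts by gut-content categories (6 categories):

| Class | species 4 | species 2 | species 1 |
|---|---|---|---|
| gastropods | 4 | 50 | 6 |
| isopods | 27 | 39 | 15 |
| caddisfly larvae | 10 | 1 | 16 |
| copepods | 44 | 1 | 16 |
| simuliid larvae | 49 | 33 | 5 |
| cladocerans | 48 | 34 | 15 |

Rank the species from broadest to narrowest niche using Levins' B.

species 1 > species 4 > species 2

Proportions for species 4 (n=182): 4/182=0.0220, 27/182=0.1484, 10/182=0.0549, 44/182=0.2418, 49/182=0.2692, 48/182=0.2637
Proportions for species 2 (n=158): 50/158=0.3165, 39/158=0.2468, 1/158=0.0063, 1/158=0.0063, 33/158=0.2089, 34/158=0.2152
Proportions for species 1 (n=73): 6/73=0.0822, 15/73=0.2055, 16/73=0.2192, 16/73=0.2192, 5/73=0.0685, 15/73=0.2055
Σp_4ᵢ² = 0.0220² + 0.1484² + 0.0549² + 0.2418² + 0.2692² + 0.2637² = 0.000484 + 0.022023 + 0.003014 + 0.058467 + 0.072469 + 0.069538 = 0.225995
B_4 = 1 / 0.225995 = 4.4249
Σp_2ᵢ² = 0.3165² + 0.2468² + 0.0063² + 0.0063² + 0.2089² + 0.2152² = 0.100172 + 0.060910 + 0.000040 + 0.000040 + 0.043639 + 0.046311 = 0.251112
B_2 = 1 / 0.251112 = 3.9823
Σp_1ᵢ² = 0.0822² + 0.2055² + 0.2192² + 0.2192² + 0.0685² + 0.2055² = 0.006757 + 0.042230 + 0.048049 + 0.048049 + 0.004692 + 0.042230 = 0.192007
B_1 = 1 / 0.192007 = 5.2081
Ranking by B (broadest → narrowest): species 1 (5.21) > species 4 (4.42) > species 2 (3.98)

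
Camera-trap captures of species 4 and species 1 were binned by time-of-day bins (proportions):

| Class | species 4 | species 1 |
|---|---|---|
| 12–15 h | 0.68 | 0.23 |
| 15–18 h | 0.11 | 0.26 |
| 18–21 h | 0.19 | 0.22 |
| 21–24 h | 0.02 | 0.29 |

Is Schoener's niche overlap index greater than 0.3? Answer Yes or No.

Yes

Σ|p₁ᵢ − p₂ᵢ| = 0.45 + 0.15 + 0.03 + 0.27 = 0.90
D = 1 − ½ × 0.90 = 1 − 0.450 = 0.5500
D = 0.5500 > 0.3 → Yes.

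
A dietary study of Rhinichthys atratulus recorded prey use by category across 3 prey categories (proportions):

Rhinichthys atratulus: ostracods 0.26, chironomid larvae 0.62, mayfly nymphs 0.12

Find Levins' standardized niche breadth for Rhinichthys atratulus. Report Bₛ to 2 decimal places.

0.57

Σpᵢ² = 0.26² + 0.62² + 0.12² = 0.0676 + 0.3844 + 0.0144 = 0.4664
B = 1 / 0.4664 = 2.1441
Bₛ = (B − 1)/(n − 1) = (2.1441 − 1)/(3 − 1) = 1.1441/2 = 0.5721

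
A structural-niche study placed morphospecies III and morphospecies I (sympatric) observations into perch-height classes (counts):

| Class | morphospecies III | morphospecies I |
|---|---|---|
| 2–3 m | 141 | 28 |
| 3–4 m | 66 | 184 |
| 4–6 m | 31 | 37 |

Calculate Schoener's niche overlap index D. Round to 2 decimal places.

0.52

Proportions for morphospecies III (n=238): 141/238=0.5924, 66/238=0.2773, 31/238=0.1303
Proportions for morphospecies I (n=249): 28/249=0.1124, 184/249=0.7390, 37/249=0.1486
Σ|p₁ᵢ − p₂ᵢ| = 0.4800 + 0.4617 + 0.0183 = 0.9600
D = 1 − ½ × 0.9600 = 1 − 0.48000 = 0.52000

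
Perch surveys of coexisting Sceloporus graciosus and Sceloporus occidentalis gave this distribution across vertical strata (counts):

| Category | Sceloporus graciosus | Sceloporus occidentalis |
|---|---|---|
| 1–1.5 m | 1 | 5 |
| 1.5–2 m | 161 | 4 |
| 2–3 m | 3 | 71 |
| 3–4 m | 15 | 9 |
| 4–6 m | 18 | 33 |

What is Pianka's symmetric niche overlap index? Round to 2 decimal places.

0.12

Proportions for Sceloporus graciosus (n=198): 1/198=0.0051, 161/198=0.8131, 3/198=0.0152, 15/198=0.0758, 18/198=0.0909
Proportions for Sceloporus occidentalis (n=122): 5/122=0.0410, 4/122=0.0328, 71/122=0.5820, 9/122=0.0738, 33/122=0.2705
Σ p₁ᵢp₂ᵢ = 0.000209 + 0.026670 + 0.008846 + 0.005594 + 0.024588 = 0.065907
Σp_1ᵢ² = 0.0051² + 0.8131² + 0.0152² + 0.0758² + 0.0909² = 0.000026 + 0.661132 + 0.000231 + 0.005746 + 0.008263 = 0.675398
Σp_2ᵢ² = 0.0410² + 0.0328² + 0.5820² + 0.0738² + 0.2705² = 0.001681 + 0.001076 + 0.338724 + 0.005446 + 0.073170 = 0.420097
O = 0.065907 / √(0.675398 × 0.420097) = 0.065907 / 0.5326656 = 0.1237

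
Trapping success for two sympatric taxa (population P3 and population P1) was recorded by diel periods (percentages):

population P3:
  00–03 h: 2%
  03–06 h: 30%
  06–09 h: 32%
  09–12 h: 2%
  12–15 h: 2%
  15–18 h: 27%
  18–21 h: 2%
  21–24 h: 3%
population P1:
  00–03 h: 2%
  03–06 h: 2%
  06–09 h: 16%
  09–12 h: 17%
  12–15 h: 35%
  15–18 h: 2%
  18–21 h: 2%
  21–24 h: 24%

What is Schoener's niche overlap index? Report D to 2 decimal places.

Convert percentages to proportions (divide by 100).
Σ|p₁ᵢ − p₂ᵢ| = 0.00 + 0.28 + 0.16 + 0.15 + 0.33 + 0.25 + 0.00 + 0.21 = 1.38
D = 1 − ½ × 1.38 = 1 − 0.690 = 0.3100

0.31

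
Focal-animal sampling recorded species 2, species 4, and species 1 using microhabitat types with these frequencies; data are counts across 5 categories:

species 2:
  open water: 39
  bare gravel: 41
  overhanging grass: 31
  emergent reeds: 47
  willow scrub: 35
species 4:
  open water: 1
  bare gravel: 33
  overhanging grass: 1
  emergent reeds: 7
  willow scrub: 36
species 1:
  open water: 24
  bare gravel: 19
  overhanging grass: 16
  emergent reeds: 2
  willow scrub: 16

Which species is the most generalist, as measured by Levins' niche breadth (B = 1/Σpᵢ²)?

Proportions for species 2 (n=193): 39/193=0.2021, 41/193=0.2124, 31/193=0.1606, 47/193=0.2435, 35/193=0.1813
Proportions for species 4 (n=78): 1/78=0.0128, 33/78=0.4231, 1/78=0.0128, 7/78=0.0897, 36/78=0.4615
Proportions for species 1 (n=77): 24/77=0.3117, 19/77=0.2468, 16/77=0.2078, 2/77=0.0260, 16/77=0.2078
Σp_2ᵢ² = 0.2021² + 0.2124² + 0.1606² + 0.2435² + 0.1813² = 0.040844 + 0.045114 + 0.025792 + 0.059292 + 0.032870 = 0.203912
B_2 = 1 / 0.203912 = 4.9041
Σp_4ᵢ² = 0.0128² + 0.4231² + 0.0128² + 0.0897² + 0.4615² = 0.000164 + 0.179014 + 0.000164 + 0.008046 + 0.212982 = 0.400370
B_4 = 1 / 0.400370 = 2.4977
Σp_1ᵢ² = 0.3117² + 0.2468² + 0.2078² + 0.0260² + 0.2078² = 0.097157 + 0.060910 + 0.043181 + 0.000676 + 0.043181 = 0.245105
B_1 = 1 / 0.245105 = 4.0799
Highest B → broadest niche (most generalist): species 2 (B = 4.90).

species 2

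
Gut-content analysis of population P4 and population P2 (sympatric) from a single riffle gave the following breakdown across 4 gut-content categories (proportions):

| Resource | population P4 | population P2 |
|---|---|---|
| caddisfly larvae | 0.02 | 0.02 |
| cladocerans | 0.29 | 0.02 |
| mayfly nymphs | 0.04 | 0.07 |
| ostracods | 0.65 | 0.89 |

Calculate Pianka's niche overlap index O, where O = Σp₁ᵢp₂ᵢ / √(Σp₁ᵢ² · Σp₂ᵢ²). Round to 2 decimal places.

Σ p₁ᵢp₂ᵢ = 0.0004 + 0.0058 + 0.0028 + 0.5785 = 0.5875
Σp_1ᵢ² = 0.02² + 0.29² + 0.04² + 0.65² = 0.0004 + 0.0841 + 0.0016 + 0.4225 = 0.5086
Σp_2ᵢ² = 0.02² + 0.02² + 0.07² + 0.89² = 0.0004 + 0.0004 + 0.0049 + 0.7921 = 0.7978
O = 0.5875 / √(0.5086 × 0.7978) = 0.5875 / 0.63699 = 0.9223

0.92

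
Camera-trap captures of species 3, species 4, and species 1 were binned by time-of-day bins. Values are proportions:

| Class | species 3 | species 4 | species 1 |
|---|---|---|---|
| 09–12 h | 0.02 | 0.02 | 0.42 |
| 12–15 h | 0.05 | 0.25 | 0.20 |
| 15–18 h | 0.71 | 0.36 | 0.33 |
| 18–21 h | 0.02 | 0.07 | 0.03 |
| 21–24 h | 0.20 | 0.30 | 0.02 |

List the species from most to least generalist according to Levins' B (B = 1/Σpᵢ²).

Σp_3ᵢ² = 0.02² + 0.05² + 0.71² + 0.02² + 0.20² = 0.0004 + 0.0025 + 0.5041 + 0.0004 + 0.0400 = 0.5474
B_3 = 1 / 0.5474 = 1.8268
Σp_4ᵢ² = 0.02² + 0.25² + 0.36² + 0.07² + 0.30² = 0.0004 + 0.0625 + 0.1296 + 0.0049 + 0.0900 = 0.2874
B_4 = 1 / 0.2874 = 3.4795
Σp_1ᵢ² = 0.42² + 0.20² + 0.33² + 0.03² + 0.02² = 0.1764 + 0.0400 + 0.1089 + 0.0009 + 0.0004 = 0.3266
B_1 = 1 / 0.3266 = 3.0618
Ranking by B (broadest → narrowest): species 4 (3.48) > species 1 (3.06) > species 3 (1.83)

species 4 > species 1 > species 3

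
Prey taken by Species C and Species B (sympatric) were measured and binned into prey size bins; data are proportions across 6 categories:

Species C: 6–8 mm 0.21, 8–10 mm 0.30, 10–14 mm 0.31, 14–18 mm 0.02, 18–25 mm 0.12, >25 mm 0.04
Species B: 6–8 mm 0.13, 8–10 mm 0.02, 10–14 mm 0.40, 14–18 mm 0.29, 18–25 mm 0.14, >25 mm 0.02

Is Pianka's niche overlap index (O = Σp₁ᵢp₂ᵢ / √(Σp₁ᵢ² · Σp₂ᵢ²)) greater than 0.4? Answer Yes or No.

Yes

Σ p₁ᵢp₂ᵢ = 0.0273 + 0.0060 + 0.1240 + 0.0058 + 0.0168 + 0.0008 = 0.1807
Σp_1ᵢ² = 0.21² + 0.30² + 0.31² + 0.02² + 0.12² + 0.04² = 0.0441 + 0.0900 + 0.0961 + 0.0004 + 0.0144 + 0.0016 = 0.2466
Σp_2ᵢ² = 0.13² + 0.02² + 0.40² + 0.29² + 0.14² + 0.02² = 0.0169 + 0.0004 + 0.1600 + 0.0841 + 0.0196 + 0.0004 = 0.2814
O = 0.1807 / √(0.2466 × 0.2814) = 0.1807 / 0.26343 = 0.6860
O = 0.6860 > 0.4 → Yes.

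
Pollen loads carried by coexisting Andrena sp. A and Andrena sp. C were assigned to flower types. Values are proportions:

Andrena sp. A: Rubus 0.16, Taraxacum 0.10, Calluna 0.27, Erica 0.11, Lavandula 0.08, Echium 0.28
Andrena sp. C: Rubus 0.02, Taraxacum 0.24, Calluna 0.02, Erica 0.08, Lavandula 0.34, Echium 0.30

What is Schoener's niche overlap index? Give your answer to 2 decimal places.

Σ|p₁ᵢ − p₂ᵢ| = 0.14 + 0.14 + 0.25 + 0.03 + 0.26 + 0.02 = 0.84
D = 1 − ½ × 0.84 = 1 − 0.420 = 0.5800

0.58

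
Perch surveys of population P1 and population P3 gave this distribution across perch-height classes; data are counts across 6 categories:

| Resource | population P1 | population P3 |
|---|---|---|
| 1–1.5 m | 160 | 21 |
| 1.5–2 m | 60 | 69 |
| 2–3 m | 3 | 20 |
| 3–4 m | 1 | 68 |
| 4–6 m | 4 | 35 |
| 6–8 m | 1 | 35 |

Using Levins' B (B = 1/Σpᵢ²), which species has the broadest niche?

Proportions for population P1 (n=229): 160/229=0.6987, 60/229=0.2620, 3/229=0.0131, 1/229=0.0044, 4/229=0.0175, 1/229=0.0044
Proportions for population P3 (n=248): 21/248=0.0847, 69/248=0.2782, 20/248=0.0806, 68/248=0.2742, 35/248=0.1411, 35/248=0.1411
Σp_P1ᵢ² = 0.6987² + 0.2620² + 0.0131² + 0.0044² + 0.0175² + 0.0044² = 0.488182 + 0.068644 + 0.000172 + 0.000019 + 0.000306 + 0.000019 = 0.557342
B_P1 = 1 / 0.557342 = 1.7942
Σp_P3ᵢ² = 0.0847² + 0.2782² + 0.0806² + 0.2742² + 0.1411² + 0.1411² = 0.007174 + 0.077395 + 0.006496 + 0.075186 + 0.019909 + 0.019909 = 0.206069
B_P3 = 1 / 0.206069 = 4.8527
Highest B → broadest niche (most generalist): population P3 (B = 4.85).

population P3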